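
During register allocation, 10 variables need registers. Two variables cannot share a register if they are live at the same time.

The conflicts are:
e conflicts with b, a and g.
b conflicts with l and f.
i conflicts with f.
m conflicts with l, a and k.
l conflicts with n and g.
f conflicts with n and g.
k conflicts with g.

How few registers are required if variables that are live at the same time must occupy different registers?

3

The cycle m-l-g-e-a-m has odd length 5, so it cannot be 2-colored; at least 3 registers are needed.
3 registers suffice: register 1 → {b, i, m, n, g}; register 2 → {e, l, f, k}; register 3 → {a}. No two conflicting variables share a register.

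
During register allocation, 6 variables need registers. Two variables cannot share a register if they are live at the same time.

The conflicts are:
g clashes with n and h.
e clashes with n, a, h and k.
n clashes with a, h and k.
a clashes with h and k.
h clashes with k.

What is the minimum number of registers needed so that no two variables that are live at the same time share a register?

e, n, a, h, k all conflict with each other, so at least 5 registers are needed.
Using 5 registers: g=3, e=3, n=1, a=5, h=2, k=4. Every pair that conflicts lands in different registers.

5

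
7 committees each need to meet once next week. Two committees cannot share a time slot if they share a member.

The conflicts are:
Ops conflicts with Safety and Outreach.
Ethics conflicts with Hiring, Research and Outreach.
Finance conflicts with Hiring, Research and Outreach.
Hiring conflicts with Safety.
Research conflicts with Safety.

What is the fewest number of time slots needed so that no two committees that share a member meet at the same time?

The cycle Finance-Research-Safety-Ops-Outreach-Finance has odd length 5, so it cannot be 2-colored; at least 3 time slots are needed.
3 time slots suffice: time slot 1 → {Ethics, Finance, Safety}; time slot 2 → {Hiring, Research, Outreach}; time slot 3 → {Ops}. No two conflicting committees share a time slot.

3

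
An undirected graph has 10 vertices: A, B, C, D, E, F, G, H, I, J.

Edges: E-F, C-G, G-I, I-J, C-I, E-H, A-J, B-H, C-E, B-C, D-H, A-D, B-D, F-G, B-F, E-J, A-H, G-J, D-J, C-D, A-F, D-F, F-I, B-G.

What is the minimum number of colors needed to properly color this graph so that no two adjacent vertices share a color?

3

A, D, J are pairwise adjacent, so at least 3 colors are needed.
A valid assignment using 3 colors: A=green, B=green, C=blue, D=red, E=red, F=blue, G=red, H=blue, I=green, J=blue. Each edge has distinct colors on its endpoints.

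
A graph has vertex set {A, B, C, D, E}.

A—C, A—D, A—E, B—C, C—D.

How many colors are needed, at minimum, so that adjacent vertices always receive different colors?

3

A, C, D form a triangle, so at least 3 colors are needed.
A valid assignment using 3 colors: A=1, B=1, C=2, D=3, E=2. Each edge has distinct colors on its endpoints.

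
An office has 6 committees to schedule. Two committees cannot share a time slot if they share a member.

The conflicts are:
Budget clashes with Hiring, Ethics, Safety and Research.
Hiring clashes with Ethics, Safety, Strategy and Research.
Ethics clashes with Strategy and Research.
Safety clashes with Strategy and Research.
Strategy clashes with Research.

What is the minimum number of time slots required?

Hiring, Ethics, Strategy, Research are mutually in conflict, so at least 4 time slots are needed.
4 time slots suffice: time slot 1 → {Hiring}; time slot 2 → {Research}; time slot 3 → {Ethics, Safety}; time slot 4 → {Budget, Strategy}. No two conflicting committees share a time slot.

4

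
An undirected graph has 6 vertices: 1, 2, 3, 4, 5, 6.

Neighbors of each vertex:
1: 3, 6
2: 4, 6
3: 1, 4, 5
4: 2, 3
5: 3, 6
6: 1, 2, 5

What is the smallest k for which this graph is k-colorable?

The cycle 2-6-1-3-4-2 has odd length 5, so it cannot be 2-colored; at least 3 colors are needed.
A valid assignment using 3 colors: 1=b, 2=c, 3=a, 4=b, 5=b, 6=a. No two adjacent vertices share a color.

3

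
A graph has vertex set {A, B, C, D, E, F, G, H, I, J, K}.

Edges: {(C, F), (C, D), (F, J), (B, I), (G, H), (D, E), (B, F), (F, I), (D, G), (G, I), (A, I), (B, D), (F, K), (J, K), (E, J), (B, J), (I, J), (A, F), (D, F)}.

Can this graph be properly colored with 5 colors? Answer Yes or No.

The chromatic number is 4. B, F, I, J form a clique, so at least 4 colors are needed.
One proper 4-coloring: A=blue, B=yellow, C=green, D=blue, E=red, F=red, G=red, H=blue, I=green, J=blue, K=green.
Since 5 ≥ 4, a proper 5-coloring certainly exists.

Yes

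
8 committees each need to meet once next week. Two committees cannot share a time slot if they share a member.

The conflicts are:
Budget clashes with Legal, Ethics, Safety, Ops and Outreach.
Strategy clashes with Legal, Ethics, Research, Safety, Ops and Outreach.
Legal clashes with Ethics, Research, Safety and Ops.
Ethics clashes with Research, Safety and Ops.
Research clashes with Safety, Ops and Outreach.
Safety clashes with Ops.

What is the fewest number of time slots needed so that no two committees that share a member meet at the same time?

6

Strategy, Legal, Ethics, Research, Safety, Ops all conflict with each other, so at least 6 time slots are needed.
6 time slots suffice: Budget=5, Strategy=6, Legal=4, Ethics=3, Research=5, Safety=1, Ops=2, Outreach=1. Each listed conflict is separated.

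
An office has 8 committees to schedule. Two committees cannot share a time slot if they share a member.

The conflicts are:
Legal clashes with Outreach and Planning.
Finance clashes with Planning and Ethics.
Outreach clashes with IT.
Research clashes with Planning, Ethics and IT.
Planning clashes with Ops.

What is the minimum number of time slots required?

The cycle Outreach-Legal-Planning-Research-IT-Outreach has odd length 5, so it cannot be 2-colored; at least 3 time slots are needed.
3 time slots suffice: time slot 1 → {Planning, Ethics, IT}; time slot 2 → {Legal, Finance, Research, Ops}; time slot 3 → {Outreach}. Every pair that conflicts lands in different time slots.

3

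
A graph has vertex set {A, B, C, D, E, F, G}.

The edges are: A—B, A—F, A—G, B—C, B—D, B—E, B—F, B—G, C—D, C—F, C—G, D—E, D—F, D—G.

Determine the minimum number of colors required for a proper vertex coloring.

B, C, D, G are mutually adjacent (a clique of size 4), so at least 4 colors are needed.
4 colors suffice: A=2, B=1, C=4, D=2, E=3, F=3, G=3. Each edge has distinct colors on its endpoints.

4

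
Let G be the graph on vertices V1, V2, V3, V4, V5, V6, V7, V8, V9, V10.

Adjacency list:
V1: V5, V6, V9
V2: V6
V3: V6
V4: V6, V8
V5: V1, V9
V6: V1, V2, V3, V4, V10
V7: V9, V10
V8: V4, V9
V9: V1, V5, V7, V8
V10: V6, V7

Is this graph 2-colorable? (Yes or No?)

No

V1, V5, V9 are pairwise adjacent, so at least 3 colors are needed.
So 2 colors are not enough.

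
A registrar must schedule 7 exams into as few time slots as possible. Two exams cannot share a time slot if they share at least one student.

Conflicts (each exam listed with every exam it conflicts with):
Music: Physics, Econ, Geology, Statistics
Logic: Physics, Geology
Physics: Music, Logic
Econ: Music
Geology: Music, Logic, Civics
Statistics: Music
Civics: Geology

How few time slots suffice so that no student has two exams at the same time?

Music and Physics conflict, so at least 2 time slots are needed.
2 time slots suffice: Music=1, Logic=1, Physics=2, Econ=2, Geology=2, Statistics=2, Civics=1. Each listed conflict is separated.

2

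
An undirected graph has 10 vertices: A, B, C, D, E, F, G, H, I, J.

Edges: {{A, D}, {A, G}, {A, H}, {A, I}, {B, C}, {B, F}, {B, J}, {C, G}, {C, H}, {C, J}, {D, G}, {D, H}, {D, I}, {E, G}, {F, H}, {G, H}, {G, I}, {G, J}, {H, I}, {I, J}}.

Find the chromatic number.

5

A, D, G, H, I are pairwise adjacent (a clique of size 5), so at least 5 colors are needed.
One proper 5-coloring: A=5, B=1, C=3, D=4, E=2, F=3, G=1, H=2, I=3, J=2. Each edge has distinct colors on its endpoints.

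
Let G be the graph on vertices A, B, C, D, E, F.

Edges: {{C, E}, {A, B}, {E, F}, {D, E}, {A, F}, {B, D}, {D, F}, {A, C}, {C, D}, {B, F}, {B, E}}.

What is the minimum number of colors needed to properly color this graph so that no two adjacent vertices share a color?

4

B, D, E, F are pairwise adjacent (a clique of size 4), so at least 4 colors are needed.
4 colors suffice: color 1 → {C, F}; color 2 → {A, D}; color 3 → {E}; color 4 → {B}. No two adjacent vertices share a color.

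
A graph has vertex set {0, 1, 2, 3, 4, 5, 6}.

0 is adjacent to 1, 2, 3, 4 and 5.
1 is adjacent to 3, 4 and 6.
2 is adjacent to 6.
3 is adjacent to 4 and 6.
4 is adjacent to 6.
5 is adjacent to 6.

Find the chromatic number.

0, 1, 3, 4 are mutually adjacent (a clique of size 4), so at least 4 colors are needed.
4 colors suffice: color red → {0, 6}; color blue → {1, 2, 5}; color green → {3}; color yellow → {4}. Every edge joins two different colors.

4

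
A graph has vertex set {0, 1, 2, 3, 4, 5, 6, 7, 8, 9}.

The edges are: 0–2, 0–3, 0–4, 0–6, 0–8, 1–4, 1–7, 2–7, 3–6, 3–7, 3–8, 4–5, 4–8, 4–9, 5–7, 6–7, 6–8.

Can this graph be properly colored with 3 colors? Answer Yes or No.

0, 3, 6, 8 are pairwise adjacent (a clique of size 4), so at least 4 colors are needed.
So 3 colors are not enough.

No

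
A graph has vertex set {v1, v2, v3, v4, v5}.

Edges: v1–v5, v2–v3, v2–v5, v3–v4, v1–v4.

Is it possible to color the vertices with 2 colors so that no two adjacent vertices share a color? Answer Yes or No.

The cycle v2-v5-v1-v4-v3-v2 has odd length 5, so it cannot be 2-colored; at least 3 colors are needed.
So 2 colors are not enough.

No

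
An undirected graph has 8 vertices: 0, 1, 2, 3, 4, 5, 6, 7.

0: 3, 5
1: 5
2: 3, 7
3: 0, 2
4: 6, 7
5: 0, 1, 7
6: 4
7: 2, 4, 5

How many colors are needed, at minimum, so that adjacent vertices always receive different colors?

The cycle 3-2-7-5-0-3 has odd length 5, so it cannot be 2-colored; at least 3 colors are needed.
3 colors suffice: color a → {1, 3, 6, 7}; color b → {2, 4, 5}; color c → {0}. No two adjacent vertices share a color.

3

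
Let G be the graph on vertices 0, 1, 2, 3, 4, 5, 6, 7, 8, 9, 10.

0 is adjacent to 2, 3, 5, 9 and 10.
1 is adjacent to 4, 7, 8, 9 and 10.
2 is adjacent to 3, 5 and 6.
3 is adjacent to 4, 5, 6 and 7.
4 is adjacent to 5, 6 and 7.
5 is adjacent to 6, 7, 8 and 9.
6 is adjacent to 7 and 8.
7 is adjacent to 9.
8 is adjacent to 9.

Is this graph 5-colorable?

Yes

The chromatic number is 5. 3, 4, 5, 6, 7 are mutually adjacent (a clique of size 5), so at least 5 colors are needed.
One proper 5-coloring: 0=c, 1=a, 2=e, 3=b, 4=e, 5=a, 6=d, 7=c, 8=c, 9=b, 10=b.
That is already a proper 5-coloring.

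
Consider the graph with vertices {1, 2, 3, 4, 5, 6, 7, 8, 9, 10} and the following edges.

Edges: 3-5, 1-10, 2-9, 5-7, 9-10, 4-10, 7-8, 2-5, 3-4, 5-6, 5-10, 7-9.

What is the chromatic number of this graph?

2

7 and 9 are adjacent, so at least 2 colors are needed.
2 colors suffice: 1=a, 2=b, 3=b, 4=a, 5=a, 6=b, 7=b, 8=a, 9=a, 10=b. No two adjacent vertices share a color.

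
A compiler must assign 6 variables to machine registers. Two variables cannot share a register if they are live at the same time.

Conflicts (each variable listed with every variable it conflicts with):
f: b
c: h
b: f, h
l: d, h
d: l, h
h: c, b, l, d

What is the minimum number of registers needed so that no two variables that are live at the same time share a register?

l, d, h pairwise conflict, so at least 3 registers are needed.
A valid assignment using 3 registers: f=1, c=2, b=2, l=3, d=2, h=1. Each listed conflict is separated.

3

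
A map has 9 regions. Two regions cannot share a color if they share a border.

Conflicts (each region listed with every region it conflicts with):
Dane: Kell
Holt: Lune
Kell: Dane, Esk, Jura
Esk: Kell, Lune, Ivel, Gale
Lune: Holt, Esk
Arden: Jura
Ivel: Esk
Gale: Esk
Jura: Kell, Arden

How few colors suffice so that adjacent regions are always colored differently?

Esk and Lune conflict, so at least 2 colors are needed.
2 colors suffice: color 1 → {Dane, Holt, Esk, Jura}; color 2 → {Kell, Lune, Arden, Ivel, Gale}. Each listed conflict is separated.

2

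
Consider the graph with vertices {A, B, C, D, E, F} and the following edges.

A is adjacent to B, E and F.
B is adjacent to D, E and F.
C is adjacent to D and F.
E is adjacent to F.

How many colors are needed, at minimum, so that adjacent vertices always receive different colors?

A, B, E, F are pairwise adjacent (a clique of size 4), so at least 4 colors are needed.
4 colors suffice: color 1 → {B, C}; color 2 → {D, F}; color 3 → {E}; color 4 → {A}. Each edge has distinct colors on its endpoints.

4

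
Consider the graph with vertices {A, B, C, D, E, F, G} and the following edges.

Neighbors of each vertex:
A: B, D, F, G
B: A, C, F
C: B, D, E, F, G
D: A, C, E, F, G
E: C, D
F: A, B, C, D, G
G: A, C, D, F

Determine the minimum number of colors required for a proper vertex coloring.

4

C, D, F, G form a clique, so at least 4 colors are needed.
4 colors suffice: color red → {A, C}; color blue → {B, D}; color green → {E, F}; color yellow → {G}. No two adjacent vertices share a color.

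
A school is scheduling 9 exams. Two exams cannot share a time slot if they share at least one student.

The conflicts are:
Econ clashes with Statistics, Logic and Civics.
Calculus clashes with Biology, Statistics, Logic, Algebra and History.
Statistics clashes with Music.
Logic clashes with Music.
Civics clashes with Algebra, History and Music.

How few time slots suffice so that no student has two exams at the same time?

The cycle Logic-Music-Civics-Algebra-Calculus-Logic has odd length 5, so it cannot be 2-colored; at least 3 time slots are needed.
3 time slots suffice: time slot 1 → {Calculus, Civics}; time slot 2 → {Biology, Statistics, Logic, Algebra, History}; time slot 3 → {Econ, Music}. Every pair that conflicts lands in different time slots.

3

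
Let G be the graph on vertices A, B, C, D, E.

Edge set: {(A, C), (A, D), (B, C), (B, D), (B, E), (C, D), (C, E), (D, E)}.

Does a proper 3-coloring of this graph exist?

B, C, D, E are pairwise adjacent (a clique of size 4), so at least 4 colors are needed.
So 3 colors are not enough.

No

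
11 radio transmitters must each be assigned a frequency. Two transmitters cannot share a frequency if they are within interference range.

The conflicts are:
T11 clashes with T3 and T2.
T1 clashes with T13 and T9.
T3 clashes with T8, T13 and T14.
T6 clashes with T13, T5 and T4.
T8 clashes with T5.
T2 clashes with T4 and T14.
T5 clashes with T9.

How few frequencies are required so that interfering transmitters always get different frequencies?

3

The cycle T6-T5-T8-T3-T13-T6 has odd length 5, so it cannot be 2-colored; at least 3 frequencies are needed.
3 frequencies suffice: frequency 1 → {T1, T3, T6, T2}; frequency 2 → {T11, T13, T5, T4, T14}; frequency 3 → {T8, T9}. Each listed conflict is separated.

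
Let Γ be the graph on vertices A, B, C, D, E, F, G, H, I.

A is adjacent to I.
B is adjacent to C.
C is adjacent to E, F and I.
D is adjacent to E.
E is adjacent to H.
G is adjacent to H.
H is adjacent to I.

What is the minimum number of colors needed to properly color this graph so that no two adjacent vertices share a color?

2

E and H are adjacent, so at least 2 colors are needed.
One proper 2-coloring: A=1, B=2, C=1, D=1, E=2, F=2, G=2, H=1, I=2. No two adjacent vertices share a color.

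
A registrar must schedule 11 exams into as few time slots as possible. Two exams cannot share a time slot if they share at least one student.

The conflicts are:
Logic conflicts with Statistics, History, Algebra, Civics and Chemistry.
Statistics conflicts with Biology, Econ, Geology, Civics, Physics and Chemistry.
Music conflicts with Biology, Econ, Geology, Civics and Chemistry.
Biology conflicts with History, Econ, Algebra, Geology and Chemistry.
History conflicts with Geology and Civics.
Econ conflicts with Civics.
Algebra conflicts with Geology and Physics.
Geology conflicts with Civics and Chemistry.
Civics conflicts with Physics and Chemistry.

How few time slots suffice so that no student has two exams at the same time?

Music, Biology, Geology, Chemistry pairwise conflict, so at least 4 time slots are needed.
4 time slots suffice: time slot 1 → {Biology, Civics}; time slot 2 → {Statistics, Music, History, Algebra}; time slot 3 → {Logic, Econ, Geology, Physics}; time slot 4 → {Chemistry}. Each listed conflict is separated.

4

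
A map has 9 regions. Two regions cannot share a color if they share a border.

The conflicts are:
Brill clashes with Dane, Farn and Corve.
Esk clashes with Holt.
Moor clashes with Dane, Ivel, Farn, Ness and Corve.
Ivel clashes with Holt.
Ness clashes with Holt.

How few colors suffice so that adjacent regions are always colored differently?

Brill and Farn conflict, so at least 2 colors are needed.
One proper 2-coloring: Brill=1, Esk=2, Moor=1, Dane=2, Ivel=2, Farn=2, Ness=2, Holt=1, Corve=2. Every pair that conflicts lands in different colors.

2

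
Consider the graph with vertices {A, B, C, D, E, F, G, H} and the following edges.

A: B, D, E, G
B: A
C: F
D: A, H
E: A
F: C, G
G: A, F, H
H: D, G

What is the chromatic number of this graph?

2

A and E are adjacent, so at least 2 colors are needed.
2 colors suffice: color 1 → {A, F, H}; color 2 → {B, C, D, E, G}. No two adjacent vertices share a color.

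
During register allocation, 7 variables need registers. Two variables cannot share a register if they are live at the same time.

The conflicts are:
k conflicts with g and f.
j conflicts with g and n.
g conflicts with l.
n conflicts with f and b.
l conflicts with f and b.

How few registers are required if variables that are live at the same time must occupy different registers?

The cycle f-k-g-j-n-f has odd length 5, so it cannot be 2-colored; at least 3 registers are needed.
3 registers suffice: register 1 → {g, n}; register 2 → {j, f, b}; register 3 → {k, l}. No two conflicting variables share a register.

3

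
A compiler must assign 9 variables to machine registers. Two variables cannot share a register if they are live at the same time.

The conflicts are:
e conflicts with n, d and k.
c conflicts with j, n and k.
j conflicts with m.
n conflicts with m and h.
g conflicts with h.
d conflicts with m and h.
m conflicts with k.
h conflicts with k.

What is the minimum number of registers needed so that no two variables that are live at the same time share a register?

d and h conflict, so at least 2 registers are needed.
A valid assignment using 2 registers: e=1, c=1, j=2, n=2, g=2, d=2, m=1, h=1, k=2. Every pair that conflicts lands in different registers.

2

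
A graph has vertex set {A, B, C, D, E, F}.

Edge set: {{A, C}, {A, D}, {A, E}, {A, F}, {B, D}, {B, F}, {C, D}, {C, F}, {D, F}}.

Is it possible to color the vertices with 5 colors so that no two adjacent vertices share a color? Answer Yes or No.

The chromatic number is 4. A, C, D, F are mutually adjacent (a clique of size 4), so at least 4 colors are needed.
4 colors suffice: color 1 → {A, B}; color 2 → {D, E}; color 3 → {F}; color 4 → {C}.
Since 5 ≥ 4, a proper 5-coloring certainly exists.

Yes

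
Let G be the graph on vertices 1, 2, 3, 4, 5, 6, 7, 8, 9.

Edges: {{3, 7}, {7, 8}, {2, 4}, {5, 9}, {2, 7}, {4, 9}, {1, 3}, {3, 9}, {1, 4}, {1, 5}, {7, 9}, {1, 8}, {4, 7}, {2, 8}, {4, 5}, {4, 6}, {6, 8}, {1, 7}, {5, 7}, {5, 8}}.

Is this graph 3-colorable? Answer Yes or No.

4, 5, 7, 9 form a clique, so at least 4 colors are needed.
So 3 colors are not enough.

No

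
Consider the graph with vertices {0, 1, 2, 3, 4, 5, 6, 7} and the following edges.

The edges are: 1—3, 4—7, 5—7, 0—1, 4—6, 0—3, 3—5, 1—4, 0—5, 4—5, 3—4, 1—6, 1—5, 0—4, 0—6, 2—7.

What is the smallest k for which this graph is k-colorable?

5

0, 1, 3, 4, 5 are mutually adjacent (a clique of size 5), so at least 5 colors are needed.
5 colors suffice: color red → {2, 4}; color blue → {0, 7}; color green → {1}; color yellow → {5, 6}; color purple → {3}. Each edge has distinct colors on its endpoints.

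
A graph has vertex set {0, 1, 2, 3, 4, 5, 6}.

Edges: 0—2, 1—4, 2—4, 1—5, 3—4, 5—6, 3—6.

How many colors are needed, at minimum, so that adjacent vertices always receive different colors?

The cycle 5-1-4-3-6-5 has odd length 5, so it cannot be 2-colored; at least 3 colors are needed.
3 colors suffice: color a → {0, 4, 5}; color b → {1, 2, 6}; color c → {3}. Each edge has distinct colors on its endpoints.

3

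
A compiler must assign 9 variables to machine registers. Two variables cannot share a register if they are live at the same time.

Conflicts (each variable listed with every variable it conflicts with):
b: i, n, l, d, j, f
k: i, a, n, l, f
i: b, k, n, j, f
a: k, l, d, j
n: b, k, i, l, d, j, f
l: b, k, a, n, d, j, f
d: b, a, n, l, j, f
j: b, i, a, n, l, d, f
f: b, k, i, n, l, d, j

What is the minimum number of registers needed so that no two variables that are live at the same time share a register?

6

b, n, l, d, j, f pairwise conflict, so at least 6 registers are needed.
6 registers suffice: b=5, k=3, i=4, a=1, n=1, l=4, d=6, j=3, f=2. Each listed conflict is separated.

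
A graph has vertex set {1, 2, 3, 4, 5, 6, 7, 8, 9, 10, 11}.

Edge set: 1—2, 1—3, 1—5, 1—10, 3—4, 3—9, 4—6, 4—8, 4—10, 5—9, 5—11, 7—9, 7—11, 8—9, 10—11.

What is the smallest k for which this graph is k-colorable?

2

7 and 9 are adjacent, so at least 2 colors are needed.
One proper 2-coloring: 1=a, 2=b, 3=b, 4=a, 5=b, 6=b, 7=b, 8=b, 9=a, 10=b, 11=a. Every edge joins two different colors.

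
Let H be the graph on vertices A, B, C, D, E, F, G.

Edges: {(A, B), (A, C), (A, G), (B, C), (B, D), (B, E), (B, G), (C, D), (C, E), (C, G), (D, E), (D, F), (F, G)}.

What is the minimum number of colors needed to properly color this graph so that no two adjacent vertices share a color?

A, B, C, G are mutually adjacent (a clique of size 4), so at least 4 colors are needed.
One proper 4-coloring: A=4, B=1, C=2, D=3, E=4, F=1, G=3. Each edge has distinct colors on its endpoints.

4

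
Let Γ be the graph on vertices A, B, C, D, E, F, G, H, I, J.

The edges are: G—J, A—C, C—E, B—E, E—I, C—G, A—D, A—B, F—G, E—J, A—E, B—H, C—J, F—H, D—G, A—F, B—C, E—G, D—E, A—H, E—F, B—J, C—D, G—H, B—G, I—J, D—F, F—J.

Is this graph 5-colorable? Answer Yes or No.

Yes

The chromatic number is 5. B, C, E, G, J are pairwise adjacent (a clique of size 5), so at least 5 colors are needed.
5 colors suffice: color 1 → {E, H}; color 2 → {A, G, I}; color 3 → {B, F}; color 4 → {C}; color 5 → {D, J}.
That is already a proper 5-coloring.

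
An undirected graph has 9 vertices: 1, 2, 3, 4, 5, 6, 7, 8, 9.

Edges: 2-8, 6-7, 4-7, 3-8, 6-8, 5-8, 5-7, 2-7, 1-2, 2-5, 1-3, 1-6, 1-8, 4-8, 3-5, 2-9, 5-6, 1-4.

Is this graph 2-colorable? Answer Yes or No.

No

1, 4, 8 form a triangle, so at least 3 colors are needed.
So 2 colors are not enough.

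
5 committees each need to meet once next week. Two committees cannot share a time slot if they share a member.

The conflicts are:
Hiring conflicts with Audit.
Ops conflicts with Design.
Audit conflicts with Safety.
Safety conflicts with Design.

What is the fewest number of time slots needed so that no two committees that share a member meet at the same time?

2

Hiring and Audit conflict, so at least 2 time slots are needed.
2 time slots suffice: time slot 1 → {Hiring, Ops, Safety}; time slot 2 → {Audit, Design}. Every pair that conflicts lands in different time slots.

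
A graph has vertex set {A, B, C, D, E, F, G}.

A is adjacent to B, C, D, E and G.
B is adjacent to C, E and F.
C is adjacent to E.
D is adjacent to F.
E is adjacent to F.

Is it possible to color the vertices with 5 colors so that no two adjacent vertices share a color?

Yes

The chromatic number is 4. A, B, C, E form a clique, so at least 4 colors are needed.
4 colors suffice: color 1 → {A, F}; color 2 → {D, E, G}; color 3 → {B}; color 4 → {C}.
Since 5 ≥ 4, a proper 5-coloring certainly exists.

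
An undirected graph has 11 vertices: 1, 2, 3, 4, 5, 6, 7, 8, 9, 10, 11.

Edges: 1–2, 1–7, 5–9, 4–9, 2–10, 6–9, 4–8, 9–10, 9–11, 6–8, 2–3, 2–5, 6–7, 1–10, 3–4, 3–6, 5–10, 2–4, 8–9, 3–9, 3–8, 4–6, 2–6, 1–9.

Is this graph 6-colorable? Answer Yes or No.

The chromatic number is 5. 3, 4, 6, 8, 9 are pairwise adjacent (a clique of size 5), so at least 5 colors are needed.
A valid assignment using 5 colors: 1=b, 2=a, 3=c, 4=d, 5=b, 6=b, 7=a, 8=e, 9=a, 10=c, 11=b.
Since 6 ≥ 5, a proper 6-coloring certainly exists.

Yes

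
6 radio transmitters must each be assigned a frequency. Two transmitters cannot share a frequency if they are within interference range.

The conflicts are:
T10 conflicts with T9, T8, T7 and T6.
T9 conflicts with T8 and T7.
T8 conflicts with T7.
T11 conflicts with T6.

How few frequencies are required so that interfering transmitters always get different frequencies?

T10, T9, T8, T7 pairwise conflict, so at least 4 frequencies are needed.
4 frequencies suffice: T10=1, T9=2, T8=3, T11=1, T7=4, T6=2. Each listed conflict is separated.

4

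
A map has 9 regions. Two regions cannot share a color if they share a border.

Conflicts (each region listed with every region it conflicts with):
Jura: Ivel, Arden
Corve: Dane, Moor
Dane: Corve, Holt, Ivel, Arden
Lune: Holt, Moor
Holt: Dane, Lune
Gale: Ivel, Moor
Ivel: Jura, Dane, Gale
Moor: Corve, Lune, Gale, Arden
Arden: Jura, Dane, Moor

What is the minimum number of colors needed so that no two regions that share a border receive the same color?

The cycle Moor-Arden-Dane-Holt-Lune-Moor has odd length 5, so it cannot be 2-colored; at least 3 colors are needed.
A valid assignment using 3 colors: Jura=1, Corve=2, Dane=1, Lune=3, Holt=2, Gale=3, Ivel=2, Moor=1, Arden=2. Every pair that conflicts lands in different colors.

3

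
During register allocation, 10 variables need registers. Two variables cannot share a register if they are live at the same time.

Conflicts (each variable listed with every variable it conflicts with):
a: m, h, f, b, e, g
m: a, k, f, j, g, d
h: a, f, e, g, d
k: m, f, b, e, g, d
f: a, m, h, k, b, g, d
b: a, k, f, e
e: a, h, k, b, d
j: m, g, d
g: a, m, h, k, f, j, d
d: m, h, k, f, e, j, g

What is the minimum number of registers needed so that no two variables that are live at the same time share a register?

m, k, f, g, d pairwise conflict, so at least 5 registers are needed.
A valid assignment using 5 registers: a=3, m=5, h=4, k=4, f=2, b=5, e=1, j=2, g=1, d=3. Each listed conflict is separated.

5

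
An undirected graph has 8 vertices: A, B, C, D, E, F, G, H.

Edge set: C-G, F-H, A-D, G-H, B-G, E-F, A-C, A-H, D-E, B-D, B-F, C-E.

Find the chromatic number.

The cycle A-C-G-B-D-A has odd length 5, so it cannot be 2-colored; at least 3 colors are needed.
3 colors suffice: color red → {D, F, G}; color blue → {B, C, H}; color green → {A, E}. No two adjacent vertices share a color.

3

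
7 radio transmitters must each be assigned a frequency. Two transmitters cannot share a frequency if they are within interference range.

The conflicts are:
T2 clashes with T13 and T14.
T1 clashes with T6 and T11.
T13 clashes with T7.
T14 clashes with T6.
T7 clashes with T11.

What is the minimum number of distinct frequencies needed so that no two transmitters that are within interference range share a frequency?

3

The cycle T6-T14-T2-T13-T7-T11-T1-T6 has odd length 7, so it cannot be 2-colored; at least 3 frequencies are needed.
3 frequencies suffice: T2=2, T1=1, T13=1, T14=1, T6=2, T7=3, T11=2. Every pair that conflicts lands in different frequencies.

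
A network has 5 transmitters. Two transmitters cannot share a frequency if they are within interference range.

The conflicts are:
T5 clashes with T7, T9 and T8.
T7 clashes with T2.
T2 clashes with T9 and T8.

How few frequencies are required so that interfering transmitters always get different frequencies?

T5 and T7 conflict, so at least 2 frequencies are needed.
Using 2 frequencies: T5=1, T7=2, T2=1, T9=2, T8=2. Each listed conflict is separated.

2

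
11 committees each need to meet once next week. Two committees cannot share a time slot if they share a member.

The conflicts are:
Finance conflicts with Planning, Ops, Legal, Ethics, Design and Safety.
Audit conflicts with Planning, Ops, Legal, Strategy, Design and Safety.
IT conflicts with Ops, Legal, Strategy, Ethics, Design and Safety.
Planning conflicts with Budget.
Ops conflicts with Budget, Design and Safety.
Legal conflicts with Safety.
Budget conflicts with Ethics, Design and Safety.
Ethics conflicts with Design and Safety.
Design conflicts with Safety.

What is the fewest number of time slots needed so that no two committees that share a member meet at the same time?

4

IT, Ethics, Design, Safety are mutually in conflict, so at least 4 time slots are needed.
A valid assignment using 4 time slots: Finance=3, Audit=3, IT=3, Planning=1, Ops=4, Legal=2, Budget=3, Strategy=1, Ethics=4, Design=2, Safety=1. Every pair that conflicts lands in different time slots.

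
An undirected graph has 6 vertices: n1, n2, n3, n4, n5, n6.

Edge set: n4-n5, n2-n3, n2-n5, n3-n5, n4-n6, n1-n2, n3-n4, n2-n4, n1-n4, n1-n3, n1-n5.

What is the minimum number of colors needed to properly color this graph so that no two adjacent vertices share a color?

n1, n2, n3, n4, n5 are pairwise adjacent (a clique of size 5), so at least 5 colors are needed.
5 colors suffice: color 1 → {n4}; color 2 → {n3, n6}; color 3 → {n5}; color 4 → {n1}; color 5 → {n2}. Every edge joins two different colors.

5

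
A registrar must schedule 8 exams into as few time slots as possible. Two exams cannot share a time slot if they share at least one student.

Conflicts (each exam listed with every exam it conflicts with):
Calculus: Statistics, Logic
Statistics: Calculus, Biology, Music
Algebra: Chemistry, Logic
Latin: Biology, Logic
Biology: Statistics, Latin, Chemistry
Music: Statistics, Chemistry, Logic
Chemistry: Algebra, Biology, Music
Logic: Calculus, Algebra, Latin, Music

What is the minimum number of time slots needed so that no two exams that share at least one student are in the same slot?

The cycle Logic-Algebra-Chemistry-Biology-Latin-Logic has odd length 5, so it cannot be 2-colored; at least 3 time slots are needed.
3 time slots suffice: time slot 1 → {Statistics, Chemistry, Logic}; time slot 2 → {Calculus, Algebra, Biology, Music}; time slot 3 → {Latin}. Each listed conflict is separated.

3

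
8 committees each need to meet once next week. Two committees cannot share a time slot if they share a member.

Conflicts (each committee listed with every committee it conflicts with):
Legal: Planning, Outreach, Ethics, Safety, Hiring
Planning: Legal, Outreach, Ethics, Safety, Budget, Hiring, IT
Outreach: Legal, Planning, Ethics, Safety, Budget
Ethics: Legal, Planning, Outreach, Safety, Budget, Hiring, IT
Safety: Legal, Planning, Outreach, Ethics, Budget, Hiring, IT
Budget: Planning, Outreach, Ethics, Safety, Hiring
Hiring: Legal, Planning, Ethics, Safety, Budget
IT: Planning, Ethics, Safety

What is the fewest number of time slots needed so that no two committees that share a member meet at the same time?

Planning, Ethics, Safety, Budget, Hiring pairwise conflict, so at least 5 time slots are needed.
5 time slots suffice: Legal=4, Planning=2, Outreach=5, Ethics=3, Safety=1, Budget=4, Hiring=5, IT=4. Each listed conflict is separated.

5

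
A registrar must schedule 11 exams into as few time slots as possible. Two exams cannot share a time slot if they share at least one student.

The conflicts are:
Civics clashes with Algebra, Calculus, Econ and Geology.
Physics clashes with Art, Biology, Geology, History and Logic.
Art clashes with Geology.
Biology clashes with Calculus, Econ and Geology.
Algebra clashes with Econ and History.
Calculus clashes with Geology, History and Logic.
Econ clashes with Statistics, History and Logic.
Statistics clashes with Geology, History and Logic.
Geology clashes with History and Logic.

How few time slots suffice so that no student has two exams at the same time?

Algebra, Econ, History pairwise conflict, so at least 3 time slots are needed.
A valid assignment using 3 time slots: Civics=2, Physics=3, Art=2, Biology=2, Algebra=3, Calculus=3, Econ=1, Statistics=3, Geology=1, History=2, Logic=2. Each listed conflict is separated.

3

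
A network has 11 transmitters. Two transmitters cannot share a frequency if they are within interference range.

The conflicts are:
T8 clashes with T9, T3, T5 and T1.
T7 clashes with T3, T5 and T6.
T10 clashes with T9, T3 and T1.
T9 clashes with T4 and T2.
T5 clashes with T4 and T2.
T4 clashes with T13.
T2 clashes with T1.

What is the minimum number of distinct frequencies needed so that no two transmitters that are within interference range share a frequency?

T8 and T9 conflict, so at least 2 frequencies are needed.
A valid assignment using 2 frequencies: T8=2, T7=2, T10=2, T9=1, T3=1, T5=1, T4=2, T13=1, T6=1, T2=2, T1=1. Each listed conflict is separated.

2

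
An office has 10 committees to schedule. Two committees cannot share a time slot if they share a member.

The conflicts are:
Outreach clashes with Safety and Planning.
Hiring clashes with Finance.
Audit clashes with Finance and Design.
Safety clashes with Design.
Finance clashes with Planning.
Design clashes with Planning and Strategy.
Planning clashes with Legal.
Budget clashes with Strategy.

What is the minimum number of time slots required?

Outreach and Safety conflict, so at least 2 time slots are needed.
2 time slots suffice: Outreach=2, Hiring=1, Audit=1, Safety=1, Finance=2, Design=2, Planning=1, Budget=2, Legal=2, Strategy=1. No two conflicting committees share a time slot.

2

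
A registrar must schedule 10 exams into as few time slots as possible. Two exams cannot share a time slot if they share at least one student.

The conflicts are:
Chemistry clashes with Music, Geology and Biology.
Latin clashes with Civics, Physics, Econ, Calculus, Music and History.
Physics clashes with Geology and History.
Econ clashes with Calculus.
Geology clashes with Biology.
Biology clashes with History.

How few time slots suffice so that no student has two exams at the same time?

Latin, Physics, History all conflict with each other, so at least 3 time slots are needed.
Using 3 time slots: Chemistry=1, Latin=1, Civics=2, Physics=2, Econ=3, Calculus=2, Music=2, Geology=3, Biology=2, History=3. Each listed conflict is separated.

3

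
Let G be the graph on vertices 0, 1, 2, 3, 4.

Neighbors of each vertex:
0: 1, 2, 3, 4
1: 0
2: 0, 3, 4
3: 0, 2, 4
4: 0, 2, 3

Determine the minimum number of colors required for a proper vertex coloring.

0, 2, 3, 4 form a clique, so at least 4 colors are needed.
4 colors suffice: color red → {0}; color blue → {1, 2}; color green → {4}; color yellow → {3}. Each edge has distinct colors on its endpoints.

4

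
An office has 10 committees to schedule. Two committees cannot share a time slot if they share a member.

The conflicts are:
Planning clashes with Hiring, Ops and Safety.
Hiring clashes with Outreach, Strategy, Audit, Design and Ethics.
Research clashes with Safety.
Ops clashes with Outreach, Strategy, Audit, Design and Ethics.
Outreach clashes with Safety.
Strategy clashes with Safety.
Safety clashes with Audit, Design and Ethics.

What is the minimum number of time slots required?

2

Hiring and Design conflict, so at least 2 time slots are needed.
2 time slots suffice: time slot 1 → {Hiring, Ops, Safety}; time slot 2 → {Planning, Research, Outreach, Strategy, Audit, Design, Ethics}. Every pair that conflicts lands in different time slots.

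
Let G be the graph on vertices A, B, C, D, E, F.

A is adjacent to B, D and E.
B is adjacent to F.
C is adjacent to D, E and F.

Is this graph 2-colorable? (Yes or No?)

The cycle B-F-C-E-A-B has odd length 5, so it cannot be 2-colored; at least 3 colors are needed.
So 2 colors are not enough.

No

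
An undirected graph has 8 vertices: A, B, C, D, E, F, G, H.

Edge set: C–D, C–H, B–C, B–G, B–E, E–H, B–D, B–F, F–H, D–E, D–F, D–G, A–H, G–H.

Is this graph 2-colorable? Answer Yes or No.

B, D, G form a triangle, so at least 3 colors are needed.
So 2 colors are not enough.

No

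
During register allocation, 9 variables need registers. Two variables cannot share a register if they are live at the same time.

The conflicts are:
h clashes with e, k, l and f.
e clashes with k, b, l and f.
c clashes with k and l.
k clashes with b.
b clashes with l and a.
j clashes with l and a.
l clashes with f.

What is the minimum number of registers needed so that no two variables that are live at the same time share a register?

4

h, e, l, f pairwise conflict, so at least 4 registers are needed.
Using 4 registers: h=3, e=2, c=2, k=1, b=3, j=2, l=1, f=4, a=1. Each listed conflict is separated.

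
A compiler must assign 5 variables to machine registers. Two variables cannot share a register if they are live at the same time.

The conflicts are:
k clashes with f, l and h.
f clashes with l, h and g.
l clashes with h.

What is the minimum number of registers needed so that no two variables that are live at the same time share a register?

4

k, f, l, h pairwise conflict, so at least 4 registers are needed.
4 registers suffice: register 1 → {f}; register 2 → {k, g}; register 3 → {l}; register 4 → {h}. No two conflicting variables share a register.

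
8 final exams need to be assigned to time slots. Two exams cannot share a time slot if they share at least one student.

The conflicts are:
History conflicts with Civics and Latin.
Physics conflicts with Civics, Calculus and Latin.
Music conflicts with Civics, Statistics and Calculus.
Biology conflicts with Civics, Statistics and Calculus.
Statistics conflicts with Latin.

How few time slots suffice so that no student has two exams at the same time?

3

The cycle History-Civics-Music-Statistics-Latin-History has odd length 5, so it cannot be 2-colored; at least 3 time slots are needed.
3 time slots suffice: time slot 1 → {Civics, Calculus, Latin}; time slot 2 → {History, Physics, Music, Biology}; time slot 3 → {Statistics}. Every pair that conflicts lands in different time slots.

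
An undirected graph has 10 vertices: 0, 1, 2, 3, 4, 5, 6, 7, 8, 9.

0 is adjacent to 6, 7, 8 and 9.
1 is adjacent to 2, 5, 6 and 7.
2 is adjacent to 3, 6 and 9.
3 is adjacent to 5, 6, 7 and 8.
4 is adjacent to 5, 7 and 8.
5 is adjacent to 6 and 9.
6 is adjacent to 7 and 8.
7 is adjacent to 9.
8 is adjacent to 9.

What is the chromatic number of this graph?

0, 7, 9 form a triangle, so at least 3 colors are needed.
3 colors suffice: 0=green, 1=green, 2=blue, 3=green, 4=red, 5=blue, 6=red, 7=blue, 8=blue, 9=red. Each edge has distinct colors on its endpoints.

3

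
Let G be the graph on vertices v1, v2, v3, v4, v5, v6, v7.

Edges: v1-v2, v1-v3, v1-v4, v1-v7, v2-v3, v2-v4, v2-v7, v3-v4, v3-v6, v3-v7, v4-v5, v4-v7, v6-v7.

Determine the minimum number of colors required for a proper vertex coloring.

v1, v2, v3, v4, v7 form a clique, so at least 5 colors are needed.
A valid assignment using 5 colors: v1=purple, v2=yellow, v3=blue, v4=red, v5=blue, v6=red, v7=green. Every edge joins two different colors.

5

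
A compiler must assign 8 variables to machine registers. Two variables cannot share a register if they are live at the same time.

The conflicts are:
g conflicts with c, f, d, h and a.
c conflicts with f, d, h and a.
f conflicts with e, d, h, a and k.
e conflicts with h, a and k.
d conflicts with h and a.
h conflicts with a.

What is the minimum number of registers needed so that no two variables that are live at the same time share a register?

g, c, f, d, h, a are mutually in conflict, so at least 6 registers are needed.
6 registers suffice: g=4, c=6, f=1, e=4, d=5, h=3, a=2, k=2. Each listed conflict is separated.

6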